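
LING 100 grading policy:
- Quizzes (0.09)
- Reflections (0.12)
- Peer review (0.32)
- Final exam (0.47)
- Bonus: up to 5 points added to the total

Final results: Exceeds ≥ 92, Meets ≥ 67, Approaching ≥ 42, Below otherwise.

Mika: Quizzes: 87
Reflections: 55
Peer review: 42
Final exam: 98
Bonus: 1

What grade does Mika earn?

Meets

Weighted total:
  Quizzes 87 × 0.09 = 7.83
  Reflections 55 × 0.12 = 6.6
  Peer review 42 × 0.32 = 13.44
  Final exam 98 × 0.47 = 46.06
Sum = 73.93
Bonus: 73.93 + 1 = 74.93
74.93 is ≥ 67 and < 92 → Meets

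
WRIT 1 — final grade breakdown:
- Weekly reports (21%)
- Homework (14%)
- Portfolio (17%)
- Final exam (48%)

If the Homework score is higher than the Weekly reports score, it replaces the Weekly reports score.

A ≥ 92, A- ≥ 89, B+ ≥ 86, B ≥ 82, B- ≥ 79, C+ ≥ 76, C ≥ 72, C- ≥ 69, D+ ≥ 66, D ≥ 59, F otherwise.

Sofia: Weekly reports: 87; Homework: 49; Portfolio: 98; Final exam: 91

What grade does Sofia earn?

B

Homework (49) ≤ Weekly reports (87), so Weekly reports stays at 87.
Weighted total:
  Weekly reports 87 × 0.21 = 18.27
  Homework 49 × 0.14 = 6.86
  Portfolio 98 × 0.17 = 16.66
  Final exam 91 × 0.48 = 43.68
Sum = 85.47
85.47 is ≥ 82 and < 86 → B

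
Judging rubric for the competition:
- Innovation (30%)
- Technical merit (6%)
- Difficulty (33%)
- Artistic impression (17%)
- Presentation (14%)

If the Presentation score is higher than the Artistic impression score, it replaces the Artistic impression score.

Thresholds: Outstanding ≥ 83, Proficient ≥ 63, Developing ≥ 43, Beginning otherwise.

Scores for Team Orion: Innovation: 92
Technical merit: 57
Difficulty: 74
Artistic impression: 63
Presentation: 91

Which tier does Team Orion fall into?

Presentation (91) > Artistic impression (63), so Artistic impression counts as 91.
Weighted total:
  Innovation 92 × 0.3 = 27.6
  Technical merit 57 × 0.06 = 3.42
  Difficulty 74 × 0.33 = 24.42
  Artistic impression 91 × 0.17 = 15.47
  Presentation 91 × 0.14 = 12.74
Sum = 83.65
83.65 ≥ 83 → Outstanding

Outstanding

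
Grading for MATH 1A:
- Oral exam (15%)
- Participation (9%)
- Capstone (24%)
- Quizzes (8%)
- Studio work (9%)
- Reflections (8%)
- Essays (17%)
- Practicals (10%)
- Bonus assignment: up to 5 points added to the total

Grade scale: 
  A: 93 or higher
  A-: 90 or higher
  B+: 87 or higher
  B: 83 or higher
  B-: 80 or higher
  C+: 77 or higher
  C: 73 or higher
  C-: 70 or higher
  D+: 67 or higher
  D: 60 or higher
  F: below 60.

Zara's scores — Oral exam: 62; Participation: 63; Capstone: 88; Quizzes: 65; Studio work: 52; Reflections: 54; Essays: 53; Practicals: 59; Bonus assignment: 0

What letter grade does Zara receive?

Weighted total:
  Oral exam 62 × 0.15 = 9.3
  Participation 63 × 0.09 = 5.67
  Capstone 88 × 0.24 = 21.12
  Quizzes 65 × 0.08 = 5.2
  Studio work 52 × 0.09 = 4.68
  Reflections 54 × 0.08 = 4.32
  Essays 53 × 0.17 = 9.01
  Practicals 59 × 0.1 = 5.9
Sum = 65.2
Bonus assignment: 65.2 + 0 = 65.2
65.2 is ≥ 60 and < 67 → D

D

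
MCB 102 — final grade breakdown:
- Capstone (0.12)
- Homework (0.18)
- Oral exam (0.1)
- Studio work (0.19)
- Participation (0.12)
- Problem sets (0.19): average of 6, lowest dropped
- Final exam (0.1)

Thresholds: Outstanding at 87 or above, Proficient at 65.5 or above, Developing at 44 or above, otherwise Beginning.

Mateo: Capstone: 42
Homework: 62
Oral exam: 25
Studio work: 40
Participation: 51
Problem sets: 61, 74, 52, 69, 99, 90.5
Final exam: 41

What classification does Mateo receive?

Problem sets: drop 52 → average of remaining 5 = 393.5/5 = 78.7
Weighted total:
  Capstone 42 × 0.12 = 5.04
  Homework 62 × 0.18 = 11.16
  Oral exam 25 × 0.1 = 2.5
  Studio work 40 × 0.19 = 7.6
  Participation 51 × 0.12 = 6.12
  Problem sets 78.7 × 0.19 = 14.953
  Final exam 41 × 0.1 = 4.1
Sum = 51.473
51.473 is ≥ 44 and < 65.5 → Developing

Developing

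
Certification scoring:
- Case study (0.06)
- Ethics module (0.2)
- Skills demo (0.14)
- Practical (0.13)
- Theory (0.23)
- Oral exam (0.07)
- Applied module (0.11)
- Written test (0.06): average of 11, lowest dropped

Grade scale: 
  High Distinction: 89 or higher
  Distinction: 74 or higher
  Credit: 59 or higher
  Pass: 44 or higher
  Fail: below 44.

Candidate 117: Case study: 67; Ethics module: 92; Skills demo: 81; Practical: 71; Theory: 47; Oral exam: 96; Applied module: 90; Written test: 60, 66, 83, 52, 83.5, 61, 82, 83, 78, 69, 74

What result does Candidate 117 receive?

Written test: drop 52 → average of remaining 10 = 739.5/10 = 73.95
Weighted total:
  Case study 67 × 0.06 = 4.02
  Ethics module 92 × 0.2 = 18.4
  Skills demo 81 × 0.14 = 11.34
  Practical 71 × 0.13 = 9.23
  Theory 47 × 0.23 = 10.81
  Oral exam 96 × 0.07 = 6.72
  Applied module 90 × 0.11 = 9.9
  Written test 73.95 × 0.06 = 4.437
Sum = 74.857
74.857 is ≥ 74 and < 89 → Distinction

Distinction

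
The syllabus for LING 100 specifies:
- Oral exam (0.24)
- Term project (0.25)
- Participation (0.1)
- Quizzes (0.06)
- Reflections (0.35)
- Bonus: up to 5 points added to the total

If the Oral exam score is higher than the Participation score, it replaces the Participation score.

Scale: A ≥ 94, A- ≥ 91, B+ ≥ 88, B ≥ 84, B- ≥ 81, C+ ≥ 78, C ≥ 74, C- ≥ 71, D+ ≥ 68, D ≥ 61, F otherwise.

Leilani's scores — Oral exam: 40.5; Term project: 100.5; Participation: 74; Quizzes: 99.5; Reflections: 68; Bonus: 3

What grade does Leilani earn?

C

Oral exam (40.5) ≤ Participation (74), so Participation stays at 74.
Weighted total:
  Oral exam 40.5 × 0.24 = 9.72
  Term project 100.5 × 0.25 = 25.125
  Participation 74 × 0.1 = 7.4
  Quizzes 99.5 × 0.06 = 5.97
  Reflections 68 × 0.35 = 23.8
Sum = 72.015
Bonus: 72.015 + 3 = 75.015
75.015 is ≥ 74 and < 78 → C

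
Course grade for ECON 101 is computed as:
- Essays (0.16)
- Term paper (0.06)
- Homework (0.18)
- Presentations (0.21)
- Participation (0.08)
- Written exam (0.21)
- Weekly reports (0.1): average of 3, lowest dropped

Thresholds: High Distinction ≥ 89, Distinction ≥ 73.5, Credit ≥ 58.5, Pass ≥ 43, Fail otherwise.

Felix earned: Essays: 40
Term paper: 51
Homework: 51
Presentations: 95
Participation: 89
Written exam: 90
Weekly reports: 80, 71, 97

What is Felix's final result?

Credit

Weekly reports: drop 71 → average of remaining 2 = 177/2 = 88.5
Weighted total:
  Essays 40 × 0.16 = 6.4
  Term paper 51 × 0.06 = 3.06
  Homework 51 × 0.18 = 9.18
  Presentations 95 × 0.21 = 19.95
  Participation 89 × 0.08 = 7.12
  Written exam 90 × 0.21 = 18.9
  Weekly reports 88.5 × 0.1 = 8.85
Sum = 73.46
73.46 is ≥ 58.5 and < 73.5 → Credit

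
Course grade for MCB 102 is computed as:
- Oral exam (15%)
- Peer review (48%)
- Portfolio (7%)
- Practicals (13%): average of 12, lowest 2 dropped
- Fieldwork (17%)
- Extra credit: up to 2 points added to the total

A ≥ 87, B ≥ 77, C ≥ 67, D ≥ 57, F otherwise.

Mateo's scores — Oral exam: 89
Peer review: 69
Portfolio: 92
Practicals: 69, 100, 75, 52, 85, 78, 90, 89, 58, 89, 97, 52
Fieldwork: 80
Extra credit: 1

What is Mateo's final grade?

Practicals: drop 52, 52 → average of remaining 10 = 830/10 = 83
Weighted total:
  Oral exam 89 × 0.15 = 13.35
  Peer review 69 × 0.48 = 33.12
  Portfolio 92 × 0.07 = 6.44
  Practicals 83 × 0.13 = 10.79
  Fieldwork 80 × 0.17 = 13.6
Sum = 77.3
Extra credit: 77.3 + 1 = 78.3
78.3 is ≥ 77 and < 87 → B

B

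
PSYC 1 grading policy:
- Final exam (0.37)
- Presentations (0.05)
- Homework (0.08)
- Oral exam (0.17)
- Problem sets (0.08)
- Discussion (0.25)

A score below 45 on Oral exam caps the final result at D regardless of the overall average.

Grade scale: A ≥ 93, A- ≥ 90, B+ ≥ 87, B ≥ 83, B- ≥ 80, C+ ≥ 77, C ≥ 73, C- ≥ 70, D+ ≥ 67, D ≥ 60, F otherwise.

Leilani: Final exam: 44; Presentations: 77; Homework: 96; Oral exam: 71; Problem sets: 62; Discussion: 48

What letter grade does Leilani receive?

F

Oral exam score 71 ≥ 45: minimum met.
Weighted total:
  Final exam 44 × 0.37 = 16.28
  Presentations 77 × 0.05 = 3.85
  Homework 96 × 0.08 = 7.68
  Oral exam 71 × 0.17 = 12.07
  Problem sets 62 × 0.08 = 4.96
  Discussion 48 × 0.25 = 12
Sum = 56.84
56.84 < 60 → F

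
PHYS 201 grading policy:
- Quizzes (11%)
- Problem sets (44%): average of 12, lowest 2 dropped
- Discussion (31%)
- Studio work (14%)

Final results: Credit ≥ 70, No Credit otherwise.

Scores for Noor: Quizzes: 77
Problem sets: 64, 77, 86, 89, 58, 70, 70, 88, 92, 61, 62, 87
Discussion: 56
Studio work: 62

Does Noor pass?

No Credit

Problem sets: drop 58, 61 → average of remaining 10 = 785/10 = 78.5
Weighted total:
  Quizzes 77 × 0.11 = 8.47
  Problem sets 78.5 × 0.44 = 34.54
  Discussion 56 × 0.31 = 17.36
  Studio work 62 × 0.14 = 8.68
Sum = 69.05
69.05 < 70 → No Credit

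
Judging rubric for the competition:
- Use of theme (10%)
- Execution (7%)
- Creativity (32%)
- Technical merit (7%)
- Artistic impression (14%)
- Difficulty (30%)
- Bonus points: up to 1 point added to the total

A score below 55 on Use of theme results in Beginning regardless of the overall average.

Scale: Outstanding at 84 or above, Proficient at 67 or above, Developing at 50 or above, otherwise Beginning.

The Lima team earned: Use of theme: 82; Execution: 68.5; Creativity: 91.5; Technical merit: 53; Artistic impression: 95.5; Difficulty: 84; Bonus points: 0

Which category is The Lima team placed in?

Use of theme score 82 ≥ 55: minimum met.
Weighted total:
  Use of theme 82 × 0.1 = 8.2
  Execution 68.5 × 0.07 = 4.795
  Creativity 91.5 × 0.32 = 29.28
  Technical merit 53 × 0.07 = 3.71
  Artistic impression 95.5 × 0.14 = 13.37
  Difficulty 84 × 0.3 = 25.2
Sum = 84.555
Bonus points: 84.555 + 0 = 84.555
84.555 ≥ 84 → Outstanding

Outstanding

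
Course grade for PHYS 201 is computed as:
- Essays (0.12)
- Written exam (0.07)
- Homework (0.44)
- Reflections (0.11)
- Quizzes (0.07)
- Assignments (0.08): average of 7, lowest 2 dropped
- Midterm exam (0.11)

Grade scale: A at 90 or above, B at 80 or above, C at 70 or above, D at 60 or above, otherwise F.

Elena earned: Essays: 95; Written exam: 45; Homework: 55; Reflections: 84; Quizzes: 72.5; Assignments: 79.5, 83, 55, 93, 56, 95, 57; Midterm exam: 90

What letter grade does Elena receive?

D

Assignments: drop 55, 56 → average of remaining 5 = 407.5/5 = 81.5
Weighted total:
  Essays 95 × 0.12 = 11.4
  Written exam 45 × 0.07 = 3.15
  Homework 55 × 0.44 = 24.2
  Reflections 84 × 0.11 = 9.24
  Quizzes 72.5 × 0.07 = 5.075
  Assignments 81.5 × 0.08 = 6.52
  Midterm exam 90 × 0.11 = 9.9
Sum = 69.485
69.485 is ≥ 60 and < 70 → D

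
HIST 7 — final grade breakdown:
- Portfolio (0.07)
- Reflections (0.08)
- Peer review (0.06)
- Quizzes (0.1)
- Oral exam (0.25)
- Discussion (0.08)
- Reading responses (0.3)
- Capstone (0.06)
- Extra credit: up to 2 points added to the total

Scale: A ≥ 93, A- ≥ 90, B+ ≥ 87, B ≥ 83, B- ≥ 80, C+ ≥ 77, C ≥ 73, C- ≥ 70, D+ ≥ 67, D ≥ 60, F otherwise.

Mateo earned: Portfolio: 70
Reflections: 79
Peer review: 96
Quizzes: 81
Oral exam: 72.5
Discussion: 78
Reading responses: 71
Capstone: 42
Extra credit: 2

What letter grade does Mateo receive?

Weighted total:
  Portfolio 70 × 0.07 = 4.9
  Reflections 79 × 0.08 = 6.32
  Peer review 96 × 0.06 = 5.76
  Quizzes 81 × 0.1 = 8.1
  Oral exam 72.5 × 0.25 = 18.125
  Discussion 78 × 0.08 = 6.24
  Reading responses 71 × 0.3 = 21.3
  Capstone 42 × 0.06 = 2.52
Sum = 73.265
Extra credit: 73.265 + 2 = 75.265
75.265 is ≥ 73 and < 77 → C

C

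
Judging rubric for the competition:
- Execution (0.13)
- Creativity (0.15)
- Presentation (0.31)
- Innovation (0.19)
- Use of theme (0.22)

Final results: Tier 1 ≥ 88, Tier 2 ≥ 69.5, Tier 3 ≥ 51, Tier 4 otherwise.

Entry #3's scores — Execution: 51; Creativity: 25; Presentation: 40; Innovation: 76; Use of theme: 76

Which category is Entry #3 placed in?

Weighted total:
  Execution 51 × 0.13 = 6.63
  Creativity 25 × 0.15 = 3.75
  Presentation 40 × 0.31 = 12.4
  Innovation 76 × 0.19 = 14.44
  Use of theme 76 × 0.22 = 16.72
Sum = 53.94
53.94 is ≥ 51 and < 69.5 → Tier 3

Tier 3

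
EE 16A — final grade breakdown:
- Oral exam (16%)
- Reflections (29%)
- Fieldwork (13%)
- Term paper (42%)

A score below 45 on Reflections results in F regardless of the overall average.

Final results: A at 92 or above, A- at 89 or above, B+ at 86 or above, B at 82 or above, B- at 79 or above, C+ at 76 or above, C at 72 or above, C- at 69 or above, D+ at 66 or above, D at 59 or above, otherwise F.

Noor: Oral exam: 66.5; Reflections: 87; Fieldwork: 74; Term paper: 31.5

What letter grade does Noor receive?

F

Reflections score 87 ≥ 45: minimum met.
Weighted total:
  Oral exam 66.5 × 0.16 = 10.64
  Reflections 87 × 0.29 = 25.23
  Fieldwork 74 × 0.13 = 9.62
  Term paper 31.5 × 0.42 = 13.23
Sum = 58.72
58.72 < 59 → F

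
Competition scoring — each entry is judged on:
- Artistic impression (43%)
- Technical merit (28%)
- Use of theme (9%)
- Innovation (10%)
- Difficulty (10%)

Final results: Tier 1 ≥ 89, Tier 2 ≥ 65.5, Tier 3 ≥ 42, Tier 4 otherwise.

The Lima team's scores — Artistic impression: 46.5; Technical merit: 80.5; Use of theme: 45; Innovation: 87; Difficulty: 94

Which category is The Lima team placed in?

Tier 3

Weighted total:
  Artistic impression 46.5 × 0.43 = 19.995
  Technical merit 80.5 × 0.28 = 22.54
  Use of theme 45 × 0.09 = 4.05
  Innovation 87 × 0.1 = 8.7
  Difficulty 94 × 0.1 = 9.4
Sum = 64.685
64.685 is ≥ 42 and < 65.5 → Tier 3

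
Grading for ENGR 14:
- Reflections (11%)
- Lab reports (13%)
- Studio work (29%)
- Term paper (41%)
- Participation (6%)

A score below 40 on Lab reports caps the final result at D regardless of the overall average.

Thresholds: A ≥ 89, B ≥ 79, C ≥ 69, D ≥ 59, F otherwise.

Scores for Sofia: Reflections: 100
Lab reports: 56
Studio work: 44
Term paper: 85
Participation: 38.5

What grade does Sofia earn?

D

Lab reports score 56 ≥ 40: minimum met.
Weighted total:
  Reflections 100 × 0.11 = 11
  Lab reports 56 × 0.13 = 7.28
  Studio work 44 × 0.29 = 12.76
  Term paper 85 × 0.41 = 34.85
  Participation 38.5 × 0.06 = 2.31
Sum = 68.2
68.2 is ≥ 59 and < 69 → D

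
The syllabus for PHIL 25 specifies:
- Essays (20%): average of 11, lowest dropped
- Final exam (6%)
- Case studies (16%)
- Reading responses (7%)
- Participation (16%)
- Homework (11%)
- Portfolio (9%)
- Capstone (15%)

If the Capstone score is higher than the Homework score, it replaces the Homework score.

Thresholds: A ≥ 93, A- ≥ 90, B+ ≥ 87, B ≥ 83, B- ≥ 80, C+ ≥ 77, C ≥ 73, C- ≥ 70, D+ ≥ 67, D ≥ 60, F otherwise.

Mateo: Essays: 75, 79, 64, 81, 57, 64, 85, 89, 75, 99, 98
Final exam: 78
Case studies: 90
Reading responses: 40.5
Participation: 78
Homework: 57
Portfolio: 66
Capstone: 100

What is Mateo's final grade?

B-

Essays: drop 57 → average of remaining 10 = 809/10 = 80.9
Capstone (100) > Homework (57), so Homework counts as 100.
Weighted total:
  Essays 80.9 × 0.2 = 16.18
  Final exam 78 × 0.06 = 4.68
  Case studies 90 × 0.16 = 14.4
  Reading responses 40.5 × 0.07 = 2.835
  Participation 78 × 0.16 = 12.48
  Homework 100 × 0.11 = 11
  Portfolio 66 × 0.09 = 5.94
  Capstone 100 × 0.15 = 15
Sum = 82.515
82.515 is ≥ 80 and < 83 → B-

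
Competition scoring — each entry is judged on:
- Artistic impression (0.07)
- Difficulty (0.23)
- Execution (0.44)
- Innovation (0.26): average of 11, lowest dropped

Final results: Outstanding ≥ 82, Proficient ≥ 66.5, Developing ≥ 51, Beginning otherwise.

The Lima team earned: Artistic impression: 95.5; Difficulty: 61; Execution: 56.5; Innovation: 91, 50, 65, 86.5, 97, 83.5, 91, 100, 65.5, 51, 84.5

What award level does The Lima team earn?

Proficient

Innovation: drop 50 → average of remaining 10 = 815/10 = 81.5
Weighted total:
  Artistic impression 95.5 × 0.07 = 6.685
  Difficulty 61 × 0.23 = 14.03
  Execution 56.5 × 0.44 = 24.86
  Innovation 81.5 × 0.26 = 21.19
Sum = 66.765
66.765 is ≥ 66.5 and < 82 → Proficient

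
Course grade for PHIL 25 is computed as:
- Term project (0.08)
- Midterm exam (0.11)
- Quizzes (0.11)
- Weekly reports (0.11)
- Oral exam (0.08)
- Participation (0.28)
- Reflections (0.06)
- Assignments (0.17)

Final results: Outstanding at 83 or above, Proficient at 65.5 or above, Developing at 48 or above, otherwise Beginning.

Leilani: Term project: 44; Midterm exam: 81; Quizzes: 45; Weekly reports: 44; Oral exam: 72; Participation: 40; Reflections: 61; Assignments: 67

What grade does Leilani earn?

Weighted total:
  Term project 44 × 0.08 = 3.52
  Midterm exam 81 × 0.11 = 8.91
  Quizzes 45 × 0.11 = 4.95
  Weekly reports 44 × 0.11 = 4.84
  Oral exam 72 × 0.08 = 5.76
  Participation 40 × 0.28 = 11.2
  Reflections 61 × 0.06 = 3.66
  Assignments 67 × 0.17 = 11.39
Sum = 54.23
54.23 is ≥ 48 and < 65.5 → Developing

Developing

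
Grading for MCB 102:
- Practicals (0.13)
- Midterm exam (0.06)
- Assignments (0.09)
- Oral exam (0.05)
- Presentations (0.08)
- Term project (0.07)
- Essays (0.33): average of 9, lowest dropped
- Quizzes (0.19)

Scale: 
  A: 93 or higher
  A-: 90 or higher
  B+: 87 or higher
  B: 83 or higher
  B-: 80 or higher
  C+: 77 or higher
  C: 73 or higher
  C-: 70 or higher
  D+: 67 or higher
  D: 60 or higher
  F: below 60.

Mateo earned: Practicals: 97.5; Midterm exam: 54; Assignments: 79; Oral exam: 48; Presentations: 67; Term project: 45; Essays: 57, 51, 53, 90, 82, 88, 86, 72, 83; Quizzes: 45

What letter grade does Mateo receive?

Essays: drop 51 → average of remaining 8 = 611/8 = 76.375
Weighted total:
  Practicals 97.5 × 0.13 = 12.675
  Midterm exam 54 × 0.06 = 3.24
  Assignments 79 × 0.09 = 7.11
  Oral exam 48 × 0.05 = 2.4
  Presentations 67 × 0.08 = 5.36
  Term project 45 × 0.07 = 3.15
  Essays 76.375 × 0.33 = 25.20375
  Quizzes 45 × 0.19 = 8.55
Sum = 67.68875
67.68875 is ≥ 67 and < 70 → D+

D+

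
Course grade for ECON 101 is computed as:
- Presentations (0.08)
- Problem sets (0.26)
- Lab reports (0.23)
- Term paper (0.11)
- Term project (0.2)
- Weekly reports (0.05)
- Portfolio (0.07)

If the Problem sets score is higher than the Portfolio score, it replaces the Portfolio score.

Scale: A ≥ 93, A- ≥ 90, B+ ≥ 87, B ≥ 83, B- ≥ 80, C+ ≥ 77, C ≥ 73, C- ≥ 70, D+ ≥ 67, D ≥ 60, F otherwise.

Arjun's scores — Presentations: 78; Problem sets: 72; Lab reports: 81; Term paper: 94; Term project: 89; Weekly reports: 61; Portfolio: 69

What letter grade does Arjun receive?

Problem sets (72) > Portfolio (69), so Portfolio counts as 72.
Weighted total:
  Presentations 78 × 0.08 = 6.24
  Problem sets 72 × 0.26 = 18.72
  Lab reports 81 × 0.23 = 18.63
  Term paper 94 × 0.11 = 10.34
  Term project 89 × 0.2 = 17.8
  Weekly reports 61 × 0.05 = 3.05
  Portfolio 72 × 0.07 = 5.04
Sum = 79.82
79.82 is ≥ 77 and < 80 → C+

C+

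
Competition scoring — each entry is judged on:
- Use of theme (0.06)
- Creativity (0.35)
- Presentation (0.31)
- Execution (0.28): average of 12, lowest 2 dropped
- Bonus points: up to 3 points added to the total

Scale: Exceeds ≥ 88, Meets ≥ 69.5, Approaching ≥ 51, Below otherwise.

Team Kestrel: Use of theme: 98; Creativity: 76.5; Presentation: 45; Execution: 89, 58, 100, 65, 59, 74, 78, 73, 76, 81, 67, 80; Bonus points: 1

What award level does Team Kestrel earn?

Meets

Execution: drop 58, 59 → average of remaining 10 = 783/10 = 78.3
Weighted total:
  Use of theme 98 × 0.06 = 5.88
  Creativity 76.5 × 0.35 = 26.775
  Presentation 45 × 0.31 = 13.95
  Execution 78.3 × 0.28 = 21.924
Sum = 68.529
Bonus points: 68.529 + 1 = 69.529
69.529 is ≥ 69.5 and < 88 → Meets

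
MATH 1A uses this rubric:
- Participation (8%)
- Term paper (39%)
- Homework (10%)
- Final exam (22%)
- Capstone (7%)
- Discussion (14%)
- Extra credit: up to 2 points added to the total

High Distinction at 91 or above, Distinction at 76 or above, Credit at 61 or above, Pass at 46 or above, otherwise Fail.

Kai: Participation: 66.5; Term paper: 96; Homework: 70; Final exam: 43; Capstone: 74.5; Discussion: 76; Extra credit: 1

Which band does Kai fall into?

Weighted total:
  Participation 66.5 × 0.08 = 5.32
  Term paper 96 × 0.39 = 37.44
  Homework 70 × 0.1 = 7
  Final exam 43 × 0.22 = 9.46
  Capstone 74.5 × 0.07 = 5.215
  Discussion 76 × 0.14 = 10.64
Sum = 75.075
Extra credit: 75.075 + 1 = 76.075
76.075 is ≥ 76 and < 91 → Distinction

Distinction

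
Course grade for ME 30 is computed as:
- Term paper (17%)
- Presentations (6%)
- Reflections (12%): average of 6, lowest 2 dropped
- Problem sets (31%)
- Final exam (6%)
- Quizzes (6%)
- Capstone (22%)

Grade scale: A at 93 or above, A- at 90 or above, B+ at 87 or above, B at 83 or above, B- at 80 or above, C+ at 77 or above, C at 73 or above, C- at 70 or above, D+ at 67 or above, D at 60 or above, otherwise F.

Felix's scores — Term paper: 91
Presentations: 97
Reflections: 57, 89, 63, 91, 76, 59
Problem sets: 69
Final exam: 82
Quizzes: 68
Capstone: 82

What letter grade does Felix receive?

C+

Reflections: drop 57, 59 → average of remaining 4 = 319/4 = 79.75
Weighted total:
  Term paper 91 × 0.17 = 15.47
  Presentations 97 × 0.06 = 5.82
  Reflections 79.75 × 0.12 = 9.57
  Problem sets 69 × 0.31 = 21.39
  Final exam 82 × 0.06 = 4.92
  Quizzes 68 × 0.06 = 4.08
  Capstone 82 × 0.22 = 18.04
Sum = 79.29
79.29 is ≥ 77 and < 80 → C+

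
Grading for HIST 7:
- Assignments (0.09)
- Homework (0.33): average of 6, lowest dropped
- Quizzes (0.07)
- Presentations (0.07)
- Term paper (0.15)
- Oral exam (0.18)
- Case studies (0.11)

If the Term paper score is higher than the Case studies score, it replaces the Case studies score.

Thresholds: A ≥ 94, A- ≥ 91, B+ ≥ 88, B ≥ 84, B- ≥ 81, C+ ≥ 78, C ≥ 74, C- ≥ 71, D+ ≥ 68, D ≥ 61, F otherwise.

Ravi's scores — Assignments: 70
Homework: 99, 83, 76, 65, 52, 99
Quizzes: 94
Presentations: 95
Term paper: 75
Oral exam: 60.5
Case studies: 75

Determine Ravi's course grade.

Homework: drop 52 → average of remaining 5 = 422/5 = 84.4
Term paper (75) ≤ Case studies (75), so Case studies stays at 75.
Weighted total:
  Assignments 70 × 0.09 = 6.3
  Homework 84.4 × 0.33 = 27.852
  Quizzes 94 × 0.07 = 6.58
  Presentations 95 × 0.07 = 6.65
  Term paper 75 × 0.15 = 11.25
  Oral exam 60.5 × 0.18 = 10.89
  Case studies 75 × 0.11 = 8.25
Sum = 77.772
77.772 is ≥ 74 and < 78 → C

C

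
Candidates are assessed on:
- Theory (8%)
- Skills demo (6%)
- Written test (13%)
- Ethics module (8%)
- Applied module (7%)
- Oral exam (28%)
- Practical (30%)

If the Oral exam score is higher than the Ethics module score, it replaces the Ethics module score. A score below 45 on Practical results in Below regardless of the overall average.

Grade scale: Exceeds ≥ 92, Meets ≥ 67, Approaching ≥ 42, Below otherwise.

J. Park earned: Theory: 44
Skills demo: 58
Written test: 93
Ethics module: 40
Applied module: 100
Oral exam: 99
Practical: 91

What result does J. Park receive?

Oral exam (99) > Ethics module (40), so Ethics module counts as 99.
Practical score 91 ≥ 45: minimum met.
Weighted total:
  Theory 44 × 0.08 = 3.52
  Skills demo 58 × 0.06 = 3.48
  Written test 93 × 0.13 = 12.09
  Ethics module 99 × 0.08 = 7.92
  Applied module 100 × 0.07 = 7
  Oral exam 99 × 0.28 = 27.72
  Practical 91 × 0.3 = 27.3
Sum = 89.03
89.03 is ≥ 67 and < 92 → Meets

Meets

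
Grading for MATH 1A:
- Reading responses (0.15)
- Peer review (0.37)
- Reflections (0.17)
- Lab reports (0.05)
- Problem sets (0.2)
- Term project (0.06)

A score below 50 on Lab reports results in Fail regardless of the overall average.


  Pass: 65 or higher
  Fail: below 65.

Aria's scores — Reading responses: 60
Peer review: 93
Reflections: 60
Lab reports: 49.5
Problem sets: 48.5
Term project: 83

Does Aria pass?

Fail

Lab reports score 49.5 < 50: minimum not met.
Weighted total:
  Reading responses 60 × 0.15 = 9
  Peer review 93 × 0.37 = 34.41
  Reflections 60 × 0.17 = 10.2
  Lab reports 49.5 × 0.05 = 2.475
  Problem sets 48.5 × 0.2 = 9.7
  Term project 83 × 0.06 = 4.98
Sum = 70.765
Because the Lab reports minimum was not met, the result is Fail.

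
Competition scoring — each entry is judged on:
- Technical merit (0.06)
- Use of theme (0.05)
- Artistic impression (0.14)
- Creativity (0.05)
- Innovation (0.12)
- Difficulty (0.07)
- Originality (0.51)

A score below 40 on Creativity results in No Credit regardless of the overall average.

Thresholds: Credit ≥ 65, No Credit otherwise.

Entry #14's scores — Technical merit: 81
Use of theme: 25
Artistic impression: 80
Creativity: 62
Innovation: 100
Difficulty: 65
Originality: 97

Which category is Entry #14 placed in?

Creativity score 62 ≥ 40: minimum met.
Weighted total:
  Technical merit 81 × 0.06 = 4.86
  Use of theme 25 × 0.05 = 1.25
  Artistic impression 80 × 0.14 = 11.2
  Creativity 62 × 0.05 = 3.1
  Innovation 100 × 0.12 = 12
  Difficulty 65 × 0.07 = 4.55
  Originality 97 × 0.51 = 49.47
Sum = 86.43
86.43 ≥ 65 → Credit

Credit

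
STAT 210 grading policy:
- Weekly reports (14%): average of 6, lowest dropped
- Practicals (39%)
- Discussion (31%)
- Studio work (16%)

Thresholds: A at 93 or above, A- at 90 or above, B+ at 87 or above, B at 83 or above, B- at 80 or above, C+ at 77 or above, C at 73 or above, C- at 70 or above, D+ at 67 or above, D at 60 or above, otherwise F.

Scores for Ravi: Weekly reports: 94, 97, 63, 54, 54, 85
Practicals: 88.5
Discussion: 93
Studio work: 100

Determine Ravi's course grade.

A-

Weekly reports: drop 54 → average of remaining 5 = 393/5 = 78.6
Weighted total:
  Weekly reports 78.6 × 0.14 = 11.004
  Practicals 88.5 × 0.39 = 34.515
  Discussion 93 × 0.31 = 28.83
  Studio work 100 × 0.16 = 16
Sum = 90.349
90.349 is ≥ 90 and < 93 → A-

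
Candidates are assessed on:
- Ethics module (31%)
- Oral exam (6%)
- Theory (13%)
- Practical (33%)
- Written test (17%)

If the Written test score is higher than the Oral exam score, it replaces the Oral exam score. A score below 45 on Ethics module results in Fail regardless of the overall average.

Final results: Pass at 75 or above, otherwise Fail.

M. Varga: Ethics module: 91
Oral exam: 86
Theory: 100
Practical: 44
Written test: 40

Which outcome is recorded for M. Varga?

Fail

Written test (40) ≤ Oral exam (86), so Oral exam stays at 86.
Ethics module score 91 ≥ 45: minimum met.
Weighted total:
  Ethics module 91 × 0.31 = 28.21
  Oral exam 86 × 0.06 = 5.16
  Theory 100 × 0.13 = 13
  Practical 44 × 0.33 = 14.52
  Written test 40 × 0.17 = 6.8
Sum = 67.69
67.69 < 75 → Fail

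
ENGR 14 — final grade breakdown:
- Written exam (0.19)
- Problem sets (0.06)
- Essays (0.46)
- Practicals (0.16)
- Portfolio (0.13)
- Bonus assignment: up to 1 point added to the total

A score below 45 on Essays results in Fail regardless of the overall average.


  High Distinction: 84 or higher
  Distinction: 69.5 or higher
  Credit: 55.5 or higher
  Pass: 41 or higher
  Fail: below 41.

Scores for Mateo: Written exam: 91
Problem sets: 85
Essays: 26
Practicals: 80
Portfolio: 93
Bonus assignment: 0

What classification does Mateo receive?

Essays score 26 < 45: minimum not met.
Weighted total:
  Written exam 91 × 0.19 = 17.29
  Problem sets 85 × 0.06 = 5.1
  Essays 26 × 0.46 = 11.96
  Practicals 80 × 0.16 = 12.8
  Portfolio 93 × 0.13 = 12.09
Sum = 59.24
Bonus assignment: 59.24 + 0 = 59.24
Because the Essays minimum was not met, the result is Fail.

Fail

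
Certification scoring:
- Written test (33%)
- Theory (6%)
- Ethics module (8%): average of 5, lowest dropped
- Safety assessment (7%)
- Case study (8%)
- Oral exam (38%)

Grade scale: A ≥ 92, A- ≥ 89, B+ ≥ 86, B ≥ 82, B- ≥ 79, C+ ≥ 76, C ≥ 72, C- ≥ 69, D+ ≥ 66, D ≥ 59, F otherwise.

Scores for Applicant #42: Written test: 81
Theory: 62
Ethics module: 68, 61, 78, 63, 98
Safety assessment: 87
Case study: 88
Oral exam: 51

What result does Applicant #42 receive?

Ethics module: drop 61 → average of remaining 4 = 307/4 = 76.75
Weighted total:
  Written test 81 × 0.33 = 26.73
  Theory 62 × 0.06 = 3.72
  Ethics module 76.75 × 0.08 = 6.14
  Safety assessment 87 × 0.07 = 6.09
  Case study 88 × 0.08 = 7.04
  Oral exam 51 × 0.38 = 19.38
Sum = 69.1
69.1 is ≥ 69 and < 72 → C-

C-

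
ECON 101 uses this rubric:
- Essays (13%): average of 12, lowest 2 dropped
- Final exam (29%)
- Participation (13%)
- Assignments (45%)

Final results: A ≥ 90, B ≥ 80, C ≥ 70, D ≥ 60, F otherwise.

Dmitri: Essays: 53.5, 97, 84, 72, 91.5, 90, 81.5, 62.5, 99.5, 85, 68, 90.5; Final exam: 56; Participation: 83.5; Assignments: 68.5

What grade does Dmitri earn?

D

Essays: drop 53.5, 62.5 → average of remaining 10 = 859/10 = 85.9
Weighted total:
  Essays 85.9 × 0.13 = 11.167
  Final exam 56 × 0.29 = 16.24
  Participation 83.5 × 0.13 = 10.855
  Assignments 68.5 × 0.45 = 30.825
Sum = 69.087
69.087 is ≥ 60 and < 70 → D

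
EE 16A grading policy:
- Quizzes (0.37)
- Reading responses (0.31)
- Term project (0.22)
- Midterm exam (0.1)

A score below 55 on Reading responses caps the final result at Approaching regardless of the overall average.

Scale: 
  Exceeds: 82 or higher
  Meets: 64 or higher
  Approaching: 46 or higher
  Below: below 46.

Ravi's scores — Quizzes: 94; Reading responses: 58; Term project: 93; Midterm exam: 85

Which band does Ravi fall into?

Meets

Reading responses score 58 ≥ 55: minimum met.
Weighted total:
  Quizzes 94 × 0.37 = 34.78
  Reading responses 58 × 0.31 = 17.98
  Term project 93 × 0.22 = 20.46
  Midterm exam 85 × 0.1 = 8.5
Sum = 81.72
81.72 is ≥ 64 and < 82 → Meets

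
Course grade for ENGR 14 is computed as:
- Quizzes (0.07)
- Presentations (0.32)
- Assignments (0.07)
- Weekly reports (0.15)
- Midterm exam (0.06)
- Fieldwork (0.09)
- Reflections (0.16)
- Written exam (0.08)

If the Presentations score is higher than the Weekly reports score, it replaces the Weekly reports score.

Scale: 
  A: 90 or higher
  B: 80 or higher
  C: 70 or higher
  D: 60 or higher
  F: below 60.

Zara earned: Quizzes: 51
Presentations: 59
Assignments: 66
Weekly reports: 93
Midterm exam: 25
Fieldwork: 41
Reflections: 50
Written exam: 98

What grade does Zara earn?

Presentations (59) ≤ Weekly reports (93), so Weekly reports stays at 93.
Weighted total:
  Quizzes 51 × 0.07 = 3.57
  Presentations 59 × 0.32 = 18.88
  Assignments 66 × 0.07 = 4.62
  Weekly reports 93 × 0.15 = 13.95
  Midterm exam 25 × 0.06 = 1.5
  Fieldwork 41 × 0.09 = 3.69
  Reflections 50 × 0.16 = 8
  Written exam 98 × 0.08 = 7.84
Sum = 62.05
62.05 is ≥ 60 and < 70 → D

D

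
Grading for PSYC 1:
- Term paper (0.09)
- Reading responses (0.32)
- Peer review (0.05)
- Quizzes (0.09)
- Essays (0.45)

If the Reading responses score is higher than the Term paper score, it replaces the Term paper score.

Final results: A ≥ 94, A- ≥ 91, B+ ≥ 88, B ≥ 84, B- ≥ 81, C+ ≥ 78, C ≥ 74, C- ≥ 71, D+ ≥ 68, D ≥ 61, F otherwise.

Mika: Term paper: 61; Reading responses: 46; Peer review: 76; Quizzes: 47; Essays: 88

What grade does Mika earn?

Reading responses (46) ≤ Term paper (61), so Term paper stays at 61.
Weighted total:
  Term paper 61 × 0.09 = 5.49
  Reading responses 46 × 0.32 = 14.72
  Peer review 76 × 0.05 = 3.8
  Quizzes 47 × 0.09 = 4.23
  Essays 88 × 0.45 = 39.6
Sum = 67.84
67.84 is ≥ 61 and < 68 → D

D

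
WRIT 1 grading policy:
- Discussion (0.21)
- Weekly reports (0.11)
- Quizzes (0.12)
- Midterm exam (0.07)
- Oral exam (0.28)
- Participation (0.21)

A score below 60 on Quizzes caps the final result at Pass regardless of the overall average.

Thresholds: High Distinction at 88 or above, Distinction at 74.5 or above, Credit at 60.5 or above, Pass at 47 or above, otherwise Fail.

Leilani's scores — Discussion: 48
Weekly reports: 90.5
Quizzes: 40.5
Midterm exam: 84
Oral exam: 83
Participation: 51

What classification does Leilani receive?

Pass

Quizzes score 40.5 < 60: minimum not met.
Weighted total:
  Discussion 48 × 0.21 = 10.08
  Weekly reports 90.5 × 0.11 = 9.955
  Quizzes 40.5 × 0.12 = 4.86
  Midterm exam 84 × 0.07 = 5.88
  Oral exam 83 × 0.28 = 23.24
  Participation 51 × 0.21 = 10.71
Sum = 64.725
64.725 would be Credit; cap at Pass applies → Pass.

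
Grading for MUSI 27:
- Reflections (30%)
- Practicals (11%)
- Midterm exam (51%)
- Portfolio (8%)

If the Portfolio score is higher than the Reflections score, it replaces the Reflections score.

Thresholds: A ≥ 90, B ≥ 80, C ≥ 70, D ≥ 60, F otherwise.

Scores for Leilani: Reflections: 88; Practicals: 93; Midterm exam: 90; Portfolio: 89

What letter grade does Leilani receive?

Portfolio (89) > Reflections (88), so Reflections counts as 89.
Weighted total:
  Reflections 89 × 0.3 = 26.7
  Practicals 93 × 0.11 = 10.23
  Midterm exam 90 × 0.51 = 45.9
  Portfolio 89 × 0.08 = 7.12
Sum = 89.95
89.95 is ≥ 80 and < 90 → B

B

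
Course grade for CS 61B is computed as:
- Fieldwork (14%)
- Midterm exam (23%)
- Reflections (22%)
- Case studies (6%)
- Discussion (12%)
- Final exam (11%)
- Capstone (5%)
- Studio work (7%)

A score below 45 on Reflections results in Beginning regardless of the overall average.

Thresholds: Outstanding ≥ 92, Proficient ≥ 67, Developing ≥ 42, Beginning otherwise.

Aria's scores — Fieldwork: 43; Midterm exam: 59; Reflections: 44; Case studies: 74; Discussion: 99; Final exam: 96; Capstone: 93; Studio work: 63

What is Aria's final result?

Reflections score 44 < 45: minimum not met.
Weighted total:
  Fieldwork 43 × 0.14 = 6.02
  Midterm exam 59 × 0.23 = 13.57
  Reflections 44 × 0.22 = 9.68
  Case studies 74 × 0.06 = 4.44
  Discussion 99 × 0.12 = 11.88
  Final exam 96 × 0.11 = 10.56
  Capstone 93 × 0.05 = 4.65
  Studio work 63 × 0.07 = 4.41
Sum = 65.21
Because the Reflections minimum was not met, the result is Beginning.

Beginning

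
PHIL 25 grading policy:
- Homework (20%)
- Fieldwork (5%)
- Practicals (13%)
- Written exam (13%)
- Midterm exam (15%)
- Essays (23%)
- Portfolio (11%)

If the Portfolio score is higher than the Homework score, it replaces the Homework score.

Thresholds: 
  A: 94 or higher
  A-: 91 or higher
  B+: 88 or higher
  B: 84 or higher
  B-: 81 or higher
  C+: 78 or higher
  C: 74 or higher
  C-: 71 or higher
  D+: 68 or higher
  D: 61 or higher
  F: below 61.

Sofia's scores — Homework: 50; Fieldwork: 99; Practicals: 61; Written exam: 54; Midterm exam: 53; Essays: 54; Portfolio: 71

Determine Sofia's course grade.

Portfolio (71) > Homework (50), so Homework counts as 71.
Weighted total:
  Homework 71 × 0.2 = 14.2
  Fieldwork 99 × 0.05 = 4.95
  Practicals 61 × 0.13 = 7.93
  Written exam 54 × 0.13 = 7.02
  Midterm exam 53 × 0.15 = 7.95
  Essays 54 × 0.23 = 12.42
  Portfolio 71 × 0.11 = 7.81
Sum = 62.28
62.28 is ≥ 61 and < 68 → D

D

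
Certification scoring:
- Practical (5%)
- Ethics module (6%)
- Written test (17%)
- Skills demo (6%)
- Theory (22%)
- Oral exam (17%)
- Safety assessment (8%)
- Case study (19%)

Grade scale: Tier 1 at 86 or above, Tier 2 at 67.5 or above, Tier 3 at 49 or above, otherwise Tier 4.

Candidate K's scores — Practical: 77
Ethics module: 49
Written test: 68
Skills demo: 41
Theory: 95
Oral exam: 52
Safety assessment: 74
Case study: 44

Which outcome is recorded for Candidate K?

Tier 3

Weighted total:
  Practical 77 × 0.05 = 3.85
  Ethics module 49 × 0.06 = 2.94
  Written test 68 × 0.17 = 11.56
  Skills demo 41 × 0.06 = 2.46
  Theory 95 × 0.22 = 20.9
  Oral exam 52 × 0.17 = 8.84
  Safety assessment 74 × 0.08 = 5.92
  Case study 44 × 0.19 = 8.36
Sum = 64.83
64.83 is ≥ 49 and < 67.5 → Tier 3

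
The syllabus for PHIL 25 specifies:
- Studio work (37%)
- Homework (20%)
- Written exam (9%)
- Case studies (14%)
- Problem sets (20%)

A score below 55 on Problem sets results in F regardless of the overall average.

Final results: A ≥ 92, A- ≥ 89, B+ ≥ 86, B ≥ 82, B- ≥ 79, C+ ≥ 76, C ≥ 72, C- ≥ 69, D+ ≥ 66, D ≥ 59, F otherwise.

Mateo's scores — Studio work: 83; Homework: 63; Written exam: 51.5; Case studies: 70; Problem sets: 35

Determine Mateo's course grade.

F

Problem sets score 35 < 55: minimum not met.
Weighted total:
  Studio work 83 × 0.37 = 30.71
  Homework 63 × 0.2 = 12.6
  Written exam 51.5 × 0.09 = 4.635
  Case studies 70 × 0.14 = 9.8
  Problem sets 35 × 0.2 = 7
Sum = 64.745
Because the Problem sets minimum was not met, the result is F.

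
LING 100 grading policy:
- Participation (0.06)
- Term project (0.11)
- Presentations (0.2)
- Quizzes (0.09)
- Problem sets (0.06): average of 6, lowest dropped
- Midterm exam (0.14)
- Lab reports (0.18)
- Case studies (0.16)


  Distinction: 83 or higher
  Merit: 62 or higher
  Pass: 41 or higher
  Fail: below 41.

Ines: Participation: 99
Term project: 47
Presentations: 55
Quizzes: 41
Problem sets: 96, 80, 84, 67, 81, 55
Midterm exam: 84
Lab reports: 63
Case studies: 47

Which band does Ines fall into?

Pass

Problem sets: drop 55 → average of remaining 5 = 408/5 = 81.6
Weighted total:
  Participation 99 × 0.06 = 5.94
  Term project 47 × 0.11 = 5.17
  Presentations 55 × 0.2 = 11
  Quizzes 41 × 0.09 = 3.69
  Problem sets 81.6 × 0.06 = 4.896
  Midterm exam 84 × 0.14 = 11.76
  Lab reports 63 × 0.18 = 11.34
  Case studies 47 × 0.16 = 7.52
Sum = 61.316
61.316 is ≥ 41 and < 62 → Pass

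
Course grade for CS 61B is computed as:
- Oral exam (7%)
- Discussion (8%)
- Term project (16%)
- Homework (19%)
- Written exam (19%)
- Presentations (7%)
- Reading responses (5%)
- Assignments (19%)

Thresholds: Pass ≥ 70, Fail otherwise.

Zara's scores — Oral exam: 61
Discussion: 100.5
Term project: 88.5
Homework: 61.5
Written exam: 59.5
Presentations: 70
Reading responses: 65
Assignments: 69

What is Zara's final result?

Weighted total:
  Oral exam 61 × 0.07 = 4.27
  Discussion 100.5 × 0.08 = 8.04
  Term project 88.5 × 0.16 = 14.16
  Homework 61.5 × 0.19 = 11.685
  Written exam 59.5 × 0.19 = 11.305
  Presentations 70 × 0.07 = 4.9
  Reading responses 65 × 0.05 = 3.25
  Assignments 69 × 0.19 = 13.11
Sum = 70.72
70.72 ≥ 70 → Pass

Pass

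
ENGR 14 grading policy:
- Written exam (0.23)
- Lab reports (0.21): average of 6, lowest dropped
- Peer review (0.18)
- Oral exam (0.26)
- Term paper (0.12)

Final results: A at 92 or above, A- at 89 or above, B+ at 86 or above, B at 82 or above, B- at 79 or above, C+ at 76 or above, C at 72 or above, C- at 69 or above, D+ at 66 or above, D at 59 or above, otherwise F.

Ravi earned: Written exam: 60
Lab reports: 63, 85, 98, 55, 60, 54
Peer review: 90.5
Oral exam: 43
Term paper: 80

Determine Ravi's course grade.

D+

Lab reports: drop 54 → average of remaining 5 = 361/5 = 72.2
Weighted total:
  Written exam 60 × 0.23 = 13.8
  Lab reports 72.2 × 0.21 = 15.162
  Peer review 90.5 × 0.18 = 16.29
  Oral exam 43 × 0.26 = 11.18
  Term paper 80 × 0.12 = 9.6
Sum = 66.032
66.032 is ≥ 66 and < 69 → D+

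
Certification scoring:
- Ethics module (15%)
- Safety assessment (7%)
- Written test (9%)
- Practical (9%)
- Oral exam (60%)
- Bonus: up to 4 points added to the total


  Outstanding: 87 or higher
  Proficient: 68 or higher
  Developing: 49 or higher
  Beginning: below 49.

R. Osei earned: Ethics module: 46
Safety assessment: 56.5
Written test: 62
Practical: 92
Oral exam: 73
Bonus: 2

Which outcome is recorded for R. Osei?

Proficient

Weighted total:
  Ethics module 46 × 0.15 = 6.9
  Safety assessment 56.5 × 0.07 = 3.955
  Written test 62 × 0.09 = 5.58
  Practical 92 × 0.09 = 8.28
  Oral exam 73 × 0.6 = 43.8
Sum = 68.515
Bonus: 68.515 + 2 = 70.515
70.515 is ≥ 68 and < 87 → Proficient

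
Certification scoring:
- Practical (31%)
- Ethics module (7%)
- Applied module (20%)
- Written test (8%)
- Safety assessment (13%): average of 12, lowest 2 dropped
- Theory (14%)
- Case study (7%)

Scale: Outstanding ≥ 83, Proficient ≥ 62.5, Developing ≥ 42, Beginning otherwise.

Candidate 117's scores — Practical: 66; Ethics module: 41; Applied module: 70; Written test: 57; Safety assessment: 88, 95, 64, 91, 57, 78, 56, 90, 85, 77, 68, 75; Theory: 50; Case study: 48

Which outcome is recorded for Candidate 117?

Safety assessment: drop 56, 57 → average of remaining 10 = 811/10 = 81.1
Weighted total:
  Practical 66 × 0.31 = 20.46
  Ethics module 41 × 0.07 = 2.87
  Applied module 70 × 0.2 = 14
  Written test 57 × 0.08 = 4.56
  Safety assessment 81.1 × 0.13 = 10.543
  Theory 50 × 0.14 = 7
  Case study 48 × 0.07 = 3.36
Sum = 62.793
62.793 is ≥ 62.5 and < 83 → Proficient

Proficient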